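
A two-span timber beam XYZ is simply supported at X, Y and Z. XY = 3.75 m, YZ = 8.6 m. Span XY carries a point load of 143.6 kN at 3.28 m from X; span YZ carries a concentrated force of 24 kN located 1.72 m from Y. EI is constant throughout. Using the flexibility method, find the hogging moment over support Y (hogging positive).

M_Y = 37.5 kN·m

Release continuity at Y by inserting a hinge; the redundant is the internal moment M_Y. The primary structure is two simply-supported spans XY and YZ.
Rotations at Y on the released spans (each span's end-slope, ×1/EI):
  span XY: point load 143.6 at a = 3.28: Pab(L + a)/(6LEI) = 69.17/EI
  span YZ: point load 24 at a = 1.72: Pab(L + b)/(6LEI) = 85.2/EI
  relative rotation θ_0 = (69.17 + 85.2)/EI = 154.4/EI
A unit hogging moment at Y produces rotation L₁/(3EI) + L₂/(3EI) = 4.117/EI.
Slope continuity at Y: θ_0 = M_Y·4.117/EI, so M_Y = 154.4/4.117 = 37.5 kN·m (hogging).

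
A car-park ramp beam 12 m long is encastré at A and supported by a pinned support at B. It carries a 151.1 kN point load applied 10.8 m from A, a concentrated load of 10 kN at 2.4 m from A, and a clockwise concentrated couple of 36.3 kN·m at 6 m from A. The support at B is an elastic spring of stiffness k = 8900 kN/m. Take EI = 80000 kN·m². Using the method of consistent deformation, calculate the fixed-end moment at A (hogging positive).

M_A = 126.9 kN·m

Remove the prop at B; the released (primary) structure is a cantilever built in at A.
Free-end deflection of the primary structure under the applied loading (downward +):
  point load 151.1 at a = 10.8: Pa²(3L − a)/(6EI) = 74022/EI
  point load 10 at a = 2.4: Pa²(3L − a)/(6EI) = 322.6/EI
  clockwise couple 36.3 at a = 6: M₀a(2L − a)/(2EI) = 1960/EI
  δ_0 = 76305/EI
Tip deflection under a unit load at B: L³/(3EI) = 576/EI.
With EI = 80000 kN·m²: δ_0 = 0.95381 m and δ_{BB} = 0.0072 m/kN.
Compatibility — the spring shortens by R_B/k under the reaction it provides: δ_0 − R_B·δ_{BB} = R_B/k. With 1/k = 0.000112 m/kN, R_B = δ_0 / (δ_{BB} + 1/k) = 0.95381 / (0.0072 + 0.000112) = 130.4 kN.
Moment equilibrium about A: M_A = Σ(load moments about A) − R_B·L = 1692 − 130.4×12 = 126.9 kN·m.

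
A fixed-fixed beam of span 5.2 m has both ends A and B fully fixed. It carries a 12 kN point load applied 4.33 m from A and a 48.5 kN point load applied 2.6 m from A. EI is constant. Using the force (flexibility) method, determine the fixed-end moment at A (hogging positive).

M_A = 32.98 kN·m

Take the two fixed-end moments M_A, M_B as redundants; the released structure is the simple span AB.
End rotations of the released simple span under the applied load (×1/EI):
  at A: point load 12 at a = 4.33: Pab(L + b)/(6LEI) = 8.795/EI
  at B: point load 12 at a = 4.33: Pab(L + a)/(6LEI) = 13.81/EI
  at A: point load 48.5 at a = 2.6: Pab(L + b)/(6LEI) = 81.97/EI
  at B: point load 48.5 at a = 2.6: Pab(L + a)/(6LEI) = 81.97/EI
  θ_A0 = 90.76/EI,  θ_B0 = 95.77/EI
Flexibility coefficients: a unit moment at one end gives L/(3EI) there and L/(6EI) at the far end, so f₁₁ = f₂₂ = 1.733/EI and f₁₂ = f₂₁ = 0.8667/EI.
Compatibility — zero rotation at each built-in end:
  1.733 M_A + 0.8667 M_B = 90.76
  0.8667 M_A + 1.733 M_B = 95.77
Solving the pair gives M_A = 32.98 kN·m and M_B = 38.76 kN·m (hogging).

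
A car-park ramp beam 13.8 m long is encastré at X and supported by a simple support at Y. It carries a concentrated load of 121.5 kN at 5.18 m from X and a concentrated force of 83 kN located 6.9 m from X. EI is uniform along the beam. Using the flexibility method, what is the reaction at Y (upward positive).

R_Y = 48.4 kN

Take the reaction at Y as the redundant and release it; the primary structure is a cantilever fixed at X.
Downward deflection at the released point Y due to the loads:
  point load 121.5 at a = 5.18: Pa²(3L − a)/(6EI) = 19680/EI
  point load 83 at a = 6.9: Pa²(3L − a)/(6EI) = 22722/EI
  δ_0 = 42402/EI
Flexibility coefficient — unit upward force at Y: δ_{YY} = L³/(3EI) = 876/EI.
Compatibility at Y: δ_0 − R_Y·δ_{YY} = 0, so R_Y = 42402/876 = 48.4 kN.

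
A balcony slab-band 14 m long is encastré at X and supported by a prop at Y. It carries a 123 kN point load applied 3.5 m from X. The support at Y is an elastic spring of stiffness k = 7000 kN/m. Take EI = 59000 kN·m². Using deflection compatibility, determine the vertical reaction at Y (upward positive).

R_Y = 10.47 kN

Take the reaction at Y as the redundant and release it; the primary structure is a cantilever fixed at X.
Free-end deflection of the primary structure under the applied loading (downward +):
  point load 123 at a = 3.5: Pa²(3L − a)/(6EI) = 9668/EI
Flexibility coefficient — unit upward force at Y: δ_{YY} = L³/(3EI) = 914.7/EI.
With EI = 59000 kN·m²: δ_0 = 0.16387 m and δ_{YY} = 0.015503 m/kN.
Compatibility — the spring shortens by R_Y/k under the reaction it provides: δ_0 − R_Y·δ_{YY} = R_Y/k. With 1/k = 0.000143 m/kN, R_Y = δ_0 / (δ_{YY} + 1/k) = 0.16387 / (0.015503 + 0.000143) = 10.47 kN.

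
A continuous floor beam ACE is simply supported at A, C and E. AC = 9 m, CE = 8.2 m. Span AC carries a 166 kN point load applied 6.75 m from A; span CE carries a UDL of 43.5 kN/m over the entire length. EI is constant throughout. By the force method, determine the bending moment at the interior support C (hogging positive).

M_C = 302.6 kN·m

Take M_C as the redundant. Released structure: two simple spans AC and CE with a hinge at C.
End slopes at the hinge C, treating each span as simply supported:
  span AC: point load 166 at a = 6.75: Pab(L + a)/(6LEI) = 735.3/EI
  span CE: UDL 43.5: wL³/(24EI) = 999.4/EI
  relative rotation θ_0 = (735.3 + 999.4)/EI = 1735/EI
A unit hogging moment at C produces rotation L₁/(3EI) + L₂/(3EI) = 5.733/EI.
Slope continuity at C: θ_0 = M_C·5.733/EI, so M_C = 1735/5.733 = 302.6 kN·m (hogging).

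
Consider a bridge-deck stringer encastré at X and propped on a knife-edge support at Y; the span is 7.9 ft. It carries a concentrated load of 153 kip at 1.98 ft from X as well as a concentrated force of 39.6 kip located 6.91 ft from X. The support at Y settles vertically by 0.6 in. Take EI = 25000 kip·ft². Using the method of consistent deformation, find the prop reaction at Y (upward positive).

Choose R_Y as the redundant. The primary structure is the cantilever fixed at X.
Primary-structure tip deflection at Y by superposition:
  point load 153 at a = 1.98: Pa²(3L − a)/(6EI) = 2171/EI
  point load 39.6 at a = 6.91: Pa²(3L − a)/(6EI) = 5291/EI
  δ_0 = 7463/EI
Tip deflection under a unit load at Y: L³/(3EI) = 164.3/EI.
With EI = 25000 kip·ft²: δ_0 = 0.2985 ft and δ_{YY} = 0.006574 ft/kip.
Compatibility — the beam at Y must follow the support down by 0.05 ft: δ_0 − R_Y·δ_{YY} = 0.05, so R_Y = (0.2985 − 0.05)/0.006574 = 37.8 kip.

R_Y = 37.8 kip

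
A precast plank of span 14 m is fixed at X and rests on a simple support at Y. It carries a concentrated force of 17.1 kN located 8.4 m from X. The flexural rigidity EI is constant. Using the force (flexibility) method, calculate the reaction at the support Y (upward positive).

R_Y = 7.387 kN

Choose R_Y as the redundant. The primary structure is the cantilever fixed at X.
Deflection at Y on the released cantilever, summing each load's contribution:
  point load 17.1 at a = 8.4: Pa²(3L − a)/(6EI) = 6757/EI
Tip deflection under a unit load at Y: L³/(3EI) = 914.7/EI.
The prop prevents deflection at Y: R_Y = δ_0/δ_{YY} = 6757/914.7 = 7.387 kN.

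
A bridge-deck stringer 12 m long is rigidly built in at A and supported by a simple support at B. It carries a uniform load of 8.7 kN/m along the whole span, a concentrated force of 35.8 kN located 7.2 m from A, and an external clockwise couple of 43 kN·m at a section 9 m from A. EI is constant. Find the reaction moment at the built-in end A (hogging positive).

M_A = 211.3 kN·m

Remove the prop at B; the released (primary) structure is a cantilever built in at A.
Downward deflection at the released point B due to the loads:
  UDL 8.7: wL⁴/(8EI) = 22550/EI
  point load 35.8 at a = 7.2: Pa²(3L − a)/(6EI) = 8908/EI
  clockwise couple 43 at a = 9: M₀a(2L − a)/(2EI) = 2902/EI
  δ_0 = 34361/EI
Tip deflection under a unit load at B: L³/(3EI) = 576/EI.
Compatibility at B: δ_0 − R_B·δ_{BB} = 0, so R_B = 34361/576 = 59.65 kN.
Moment equilibrium about A: M_A = Σ(load moments about A) − R_B·L = 927.2 − 59.65×12 = 211.3 kN·m.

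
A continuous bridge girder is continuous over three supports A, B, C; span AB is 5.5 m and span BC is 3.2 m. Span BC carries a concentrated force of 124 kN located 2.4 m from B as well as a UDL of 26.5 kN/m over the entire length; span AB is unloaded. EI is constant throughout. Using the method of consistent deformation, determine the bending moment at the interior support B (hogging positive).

M_B = 29.58 kN·m

Release continuity at B by inserting a hinge; the redundant is the internal moment M_B. The primary structure is two simply-supported spans AB and BC.
End slopes at the hinge B, treating each span as simply supported:
  span BC: point load 124 at a = 2.4: Pab(L + b)/(6LEI) = 49.6/EI
  span BC: UDL 26.5: wL³/(24EI) = 36.18/EI
  relative rotation θ_0 = (0 + 85.78)/EI = 85.78/EI
A unit hogging moment at B produces rotation L₁/(3EI) + L₂/(3EI) = 2.9/EI.
Slope continuity at B: θ_0 = M_B·2.9/EI, so M_B = 85.78/2.9 = 29.58 kN·m (hogging).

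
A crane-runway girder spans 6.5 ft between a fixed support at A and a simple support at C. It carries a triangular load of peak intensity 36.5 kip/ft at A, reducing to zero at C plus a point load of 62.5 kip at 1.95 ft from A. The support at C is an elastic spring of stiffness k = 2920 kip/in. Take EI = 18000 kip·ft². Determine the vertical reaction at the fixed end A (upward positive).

R_A = 150 kip

Choose R_C as the redundant. The primary structure is the cantilever fixed at A.
Primary-structure tip deflection at C by superposition:
  triangular load, peak 36.5 at the fixed end: w₀L⁴/(30EI) = 2172/EI
  point load 62.5 at a = 1.95: Pa²(3L − a)/(6EI) = 695.1/EI
  δ_0 = 2867/EI
Flexibility coefficient — unit upward force at C: δ_{CC} = L³/(3EI) = 91.54/EI.
With EI = 18000 kip·ft²: δ_0 = 0.15928 ft and δ_{CC} = 0.005086 ft/kip.
Compatibility — the spring shortens by R_C/k under the reaction it provides: δ_0 − R_C·δ_{CC} = R_C/k. With 1/k = 1/(2920×12) ft/kip = 0.000029 ft/kip, R_C = δ_0 / (δ_{CC} + 1/k) = 0.15928 / (0.005086 + 0.000029) = 31.14 kip.
Vertical equilibrium: R_A = ΣP − R_C = 181.1 − 31.14 = 150 kip.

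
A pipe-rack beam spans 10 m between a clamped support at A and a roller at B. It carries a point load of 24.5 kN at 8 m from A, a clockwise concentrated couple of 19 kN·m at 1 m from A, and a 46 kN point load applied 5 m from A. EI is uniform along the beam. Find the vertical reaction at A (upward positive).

R_A = 38.34 kN

Choose R_B as the redundant. The primary structure is the cantilever fixed at A.
Deflection at B on the released cantilever, summing each load's contribution:
  point load 24.5 at a = 8: Pa²(3L − a)/(6EI) = 5749/EI
  clockwise couple 19 at a = 1: M₀a(2L − a)/(2EI) = 180.5/EI
  point load 46 at a = 5: Pa²(3L − a)/(6EI) = 4792/EI
  δ_0 = 10722/EI
Flexibility coefficient — unit upward force at B: δ_{BB} = L³/(3EI) = 333.3/EI.
Compatibility at B: δ_0 − R_B·δ_{BB} = 0, so R_B = 10722/333.3 = 32.16 kN.
Vertical equilibrium: R_A = ΣP − R_B = 70.5 − 32.16 = 38.34 kN.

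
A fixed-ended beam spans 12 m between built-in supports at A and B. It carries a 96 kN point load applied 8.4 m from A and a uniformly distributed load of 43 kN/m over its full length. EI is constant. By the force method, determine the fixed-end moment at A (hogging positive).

M_A = 588.6 kN·m

Release both end moments; the primary structure is a simply-supported span AB with redundants M_A and M_B.
End rotations of the released simple span under the applied load (×1/EI):
  at A: point load 96 at a = 8.4: Pab(L + b)/(6LEI) = 629/EI
  at B: point load 96 at a = 8.4: Pab(L + a)/(6LEI) = 822.5/EI
  at A: UDL 43: wL³/(24EI) = 3096/EI
  at B: UDL 43: wL³/(24EI) = 3096/EI
  θ_A0 = 3725/EI,  θ_B0 = 3919/EI
Flexibility coefficients: a unit moment at one end gives L/(3EI) there and L/(6EI) at the far end, so f₁₁ = f₂₂ = 4/EI and f₁₂ = f₂₁ = 2/EI.
Compatibility — zero rotation at each built-in end:
  4 M_A + 2 M_B = 3725
  2 M_A + 4 M_B = 3919
Solving the pair gives M_A = 588.6 kN·m and M_B = 685.3 kN·m (hogging).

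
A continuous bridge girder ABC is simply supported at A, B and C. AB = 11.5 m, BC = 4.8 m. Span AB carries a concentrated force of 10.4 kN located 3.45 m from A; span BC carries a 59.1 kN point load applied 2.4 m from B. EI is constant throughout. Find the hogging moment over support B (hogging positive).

M_B = 27.18 kN·m

Take M_B as the redundant. Released structure: two simple spans AB and BC with a hinge at B.
Rotations at B on the released spans (each span's end-slope, ×1/EI):
  span AB: point load 10.4 at a = 3.45: Pab(L + a)/(6LEI) = 62.58/EI
  span BC: point load 59.1 at a = 2.4: Pab(L + b)/(6LEI) = 85.1/EI
  relative rotation θ_0 = (62.58 + 85.1)/EI = 147.7/EI
A unit hogging moment at B produces rotation L₁/(3EI) + L₂/(3EI) = 5.433/EI.
Compatibility: M_B·(L₁+L₂)/(3EI) = θ_0, giving M_B = 27.18 kN·m (hogging).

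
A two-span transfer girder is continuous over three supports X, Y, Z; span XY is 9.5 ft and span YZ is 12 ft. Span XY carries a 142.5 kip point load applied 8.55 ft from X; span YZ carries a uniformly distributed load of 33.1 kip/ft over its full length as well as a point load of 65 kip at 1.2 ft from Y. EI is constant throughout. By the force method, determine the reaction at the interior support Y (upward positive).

R_Y = 464.7 kip

Release continuity at Y by inserting a hinge; the redundant is the internal moment M_Y. The primary structure is two simply-supported spans XY and YZ.
Discontinuity in slope at Y on the released structure — sum the simple-span end rotations:
  span XY: point load 142.5 at a = 8.55: Pab(L + a)/(6LEI) = 366.5/EI
  span YZ: UDL 33.1: wL³/(24EI) = 2383/EI
  span YZ: point load 65 at a = 1.2: Pab(L + b)/(6LEI) = 266.8/EI
  relative rotation θ_0 = (366.5 + 2650)/EI = 3016/EI
A unit hogging moment at Y produces rotation L₁/(3EI) + L₂/(3EI) = 7.167/EI.
Slope continuity at Y: θ_0 = M_Y·7.167/EI, so M_Y = 3016/7.167 = 420.9 kip·ft (hogging).
Span XY, ΣM about X with M_Y applied at Y: R_Y^{XY}·9.5 = 1218 + 420.9, so R_Y^{XY} = 172.6 kip and R_X = 142.5 − 172.6 = -30.06 kip.
Span YZ, ΣM about Z: R_Y^{YZ}·12 = 3085 + 420.9, so R_Y^{YZ} = 292.2 kip and R_Z = 462.2 − 292.2 = 170 kip.
R_Y = 172.6 + 292.2 = 464.7 kip.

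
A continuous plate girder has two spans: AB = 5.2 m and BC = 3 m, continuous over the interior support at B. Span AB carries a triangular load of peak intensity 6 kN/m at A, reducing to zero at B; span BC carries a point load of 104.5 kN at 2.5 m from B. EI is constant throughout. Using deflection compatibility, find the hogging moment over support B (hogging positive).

Take M_B as the redundant. Released structure: two simple spans AB and BC with a hinge at B.
Rotations at B on the released spans (each span's end-slope, ×1/EI):
  span AB: triangular load, peak 6: 7w₀L³/(360EI) = 16.4/EI
  span BC: point load 104.5 at a = 2.5: Pab(L + b)/(6LEI) = 25.4/EI
  relative rotation θ_0 = (16.4 + 25.4)/EI = 41.8/EI
A unit hogging moment at B produces rotation L₁/(3EI) + L₂/(3EI) = 2.733/EI.
Compatibility: M_B·(L₁+L₂)/(3EI) = θ_0, giving M_B = 15.29 kN·m (hogging).

M_B = 15.29 kN·m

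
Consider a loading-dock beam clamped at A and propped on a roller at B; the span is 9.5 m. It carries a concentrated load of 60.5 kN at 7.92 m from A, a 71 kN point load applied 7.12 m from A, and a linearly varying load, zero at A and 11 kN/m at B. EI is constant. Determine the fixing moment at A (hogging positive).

Remove the prop at B; the released (primary) structure is a cantilever built in at A.
Free-end deflection of the primary structure under the applied loading (downward +):
  point load 60.5 at a = 7.92: Pa²(3L − a)/(6EI) = 13017/EI
  point load 71 at a = 7.12: Pa²(3L − a)/(6EI) = 12826/EI
  triangular load, peak 11 at the free end: 11w₀L⁴/(120EI) = 8213/EI
  δ_0 = 34055/EI
Tip deflection under a unit load at B: L³/(3EI) = 285.8/EI.
The prop prevents deflection at B: R_B = δ_0/δ_{BB} = 34055/285.8 = 119.2 kN.
Moment equilibrium about A: M_A = Σ(load moments about A) − R_B·L = 1316 − 119.2×9.5 = 183.6 kN·m.

M_A = 183.6 kN·m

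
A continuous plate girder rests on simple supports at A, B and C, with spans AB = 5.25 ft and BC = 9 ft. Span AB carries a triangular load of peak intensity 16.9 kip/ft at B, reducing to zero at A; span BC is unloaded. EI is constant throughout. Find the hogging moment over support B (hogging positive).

M_B = 11.44 kip·ft

Insert a hinge at B; M_B is the redundant, and each span becomes simply supported.
Discontinuity in slope at B on the released structure — sum the simple-span end rotations:
  span AB: triangular load, peak 16.9: w₀L³/(45EI) = 54.34/EI
  relative rotation θ_0 = (54.34 + 0)/EI = 54.34/EI
A unit hogging moment at B produces rotation L₁/(3EI) + L₂/(3EI) = 4.75/EI.
Slope continuity at B: θ_0 = M_B·4.75/EI, so M_B = 54.34/4.75 = 11.44 kip·ft (hogging).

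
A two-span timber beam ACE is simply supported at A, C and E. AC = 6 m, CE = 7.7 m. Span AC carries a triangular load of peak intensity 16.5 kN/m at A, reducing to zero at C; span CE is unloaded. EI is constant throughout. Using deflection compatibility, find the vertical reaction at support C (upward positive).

Take M_C as the redundant. Released structure: two simple spans AC and CE with a hinge at C.
Discontinuity in slope at C on the released structure — sum the simple-span end rotations:
  span AC: triangular load, peak 16.5: 7w₀L³/(360EI) = 69.3/EI
  relative rotation θ_0 = (69.3 + 0)/EI = 69.3/EI
A unit hogging moment at C produces rotation L₁/(3EI) + L₂/(3EI) = 4.567/EI.
Slope continuity at C: θ_0 = M_C·4.567/EI, so M_C = 69.3/4.567 = 15.18 kN·m (hogging).
Span AC, ΣM about A with M_C applied at C: R_C^{AC}·6 = 99 + 15.18, so R_C^{AC} = 19.03 kN and R_A = 49.5 − 19.03 = 30.47 kN.
Span CE, ΣM about E: R_C^{CE}·7.7 = 0 + 15.18, so R_C^{CE} = 1.971 kN and R_E = 0 − 1.971 = -1.971 kN.
R_C = 19.03 + 1.971 = 21 kN.

R_C = 21 kN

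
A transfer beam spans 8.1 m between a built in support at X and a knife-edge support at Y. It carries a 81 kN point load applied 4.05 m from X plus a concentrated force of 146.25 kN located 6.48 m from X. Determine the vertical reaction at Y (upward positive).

R_Y = 128.3 kN

Remove the prop at Y; the released (primary) structure is a cantilever built in at X.
Deflection at Y on the released cantilever, summing each load's contribution:
  point load 81 at a = 4.05: Pa²(3L − a)/(6EI) = 4484/EI
  point load 146.25 at a = 6.48: Pa²(3L − a)/(6EI) = 18239/EI
  δ_0 = 22723/EI
Flexibility coefficient — unit upward force at Y: δ_{YY} = L³/(3EI) = 177.1/EI.
Compatibility at Y: δ_0 − R_Y·δ_{YY} = 0, so R_Y = 22723/177.1 = 128.3 kN.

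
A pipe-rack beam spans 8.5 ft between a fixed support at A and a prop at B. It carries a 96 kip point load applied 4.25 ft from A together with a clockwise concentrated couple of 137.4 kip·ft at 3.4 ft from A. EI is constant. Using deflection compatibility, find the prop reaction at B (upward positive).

R_B = 45.52 kip

Take the reaction at B as the redundant and release it; the primary structure is a cantilever fixed at A.
Downward deflection at the released point B due to the loads:
  point load 96 at a = 4.25: Pa²(3L − a)/(6EI) = 6141/EI
  clockwise couple 137.4 at a = 3.4: M₀a(2L − a)/(2EI) = 3177/EI
  δ_0 = 9318/EI
Tip deflection under a unit load at B: L³/(3EI) = 204.7/EI.
The prop prevents deflection at B: R_B = δ_0/δ_{BB} = 9318/204.7 = 45.52 kip.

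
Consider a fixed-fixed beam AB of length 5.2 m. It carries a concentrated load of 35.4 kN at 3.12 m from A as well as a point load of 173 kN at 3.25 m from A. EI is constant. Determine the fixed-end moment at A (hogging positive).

Take the two fixed-end moments M_A, M_B as redundants; the released structure is the simple span AB.
On the primary (simply-supported) span, the end slopes from the loading are:
  at A: point load 35.4 at a = 3.12: Pab(L + b)/(6LEI) = 53.6/EI
  at B: point load 35.4 at a = 3.12: Pab(L + a)/(6LEI) = 61.26/EI
  at A: point load 173 at a = 3.25: Pab(L + b)/(6LEI) = 251.3/EI
  at B: point load 173 at a = 3.25: Pab(L + a)/(6LEI) = 296.9/EI
  θ_A0 = 304.9/EI,  θ_B0 = 358.2/EI
Flexibility coefficients: a unit moment at one end gives L/(3EI) there and L/(6EI) at the far end, so f₁₁ = f₂₂ = 1.733/EI and f₁₂ = f₂₁ = 0.8667/EI.
Compatibility — zero rotation at each built-in end:
  1.733 M_A + 0.8667 M_B = 304.9
  0.8667 M_A + 1.733 M_B = 358.2
Solving the pair gives M_A = 96.74 kN·m and M_B = 158.3 kN·m (hogging).

M_A = 96.74 kN·m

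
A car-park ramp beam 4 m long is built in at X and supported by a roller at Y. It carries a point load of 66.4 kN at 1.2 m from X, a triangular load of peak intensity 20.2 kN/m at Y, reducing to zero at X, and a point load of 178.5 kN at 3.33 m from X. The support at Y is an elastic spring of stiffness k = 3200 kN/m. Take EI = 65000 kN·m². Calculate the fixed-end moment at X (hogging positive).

Take the reaction at Y as the redundant and release it; the primary structure is a cantilever fixed at X.
Deflection at Y on the released cantilever, summing each load's contribution:
  point load 66.4 at a = 1.2: Pa²(3L − a)/(6EI) = 172.1/EI
  triangular load, peak 20.2 at the free end: 11w₀L⁴/(120EI) = 474/EI
  point load 178.5 at a = 3.33: Pa²(3L − a)/(6EI) = 2860/EI
  δ_0 = 3506/EI
Tip deflection under a unit load at Y: L³/(3EI) = 21.33/EI.
With EI = 65000 kN·m²: δ_0 = 0.053943 m and δ_{YY} = 0.000328 m/kN.
Compatibility — the spring shortens by R_Y/k under the reaction it provides: δ_0 − R_Y·δ_{YY} = R_Y/k. With 1/k = 0.000313 m/kN, R_Y = δ_0 / (δ_{YY} + 1/k) = 0.053943 / (0.000328 + 0.000313) = 84.19 kN.
Moment equilibrium about X: M_X = Σ(load moments about X) − R_Y·L = 781.8 − 84.19×4 = 445 kN·m.

M_X = 445 kN·m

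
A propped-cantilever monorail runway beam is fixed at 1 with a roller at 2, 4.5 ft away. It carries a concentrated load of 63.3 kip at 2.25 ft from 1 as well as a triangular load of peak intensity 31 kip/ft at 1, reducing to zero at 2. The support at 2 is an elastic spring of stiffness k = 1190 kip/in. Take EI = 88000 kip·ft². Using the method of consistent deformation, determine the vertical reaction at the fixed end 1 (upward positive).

R_1 = 105 kip

Take the reaction at 2 as the redundant and release it; the primary structure is a cantilever fixed at 1.
Primary-structure tip deflection at 2 by superposition:
  point load 63.3 at a = 2.25: Pa²(3L − a)/(6EI) = 600.9/EI
  triangular load, peak 31 at the fixed end: w₀L⁴/(30EI) = 423.7/EI
  δ_0 = 1025/EI
Flexibility coefficient — unit upward force at 2: δ_{22} = L³/(3EI) = 30.38/EI.
With EI = 88000 kip·ft²: δ_0 = 0.011643 ft and δ_{22} = 0.000345 ft/kip.
Compatibility — the spring shortens by R_2/k under the reaction it provides: δ_0 − R_2·δ_{22} = R_2/k. With 1/k = 1/(1190×12) ft/kip = 0.00007 ft/kip, R_2 = δ_0 / (δ_{22} + 1/k) = 0.011643 / (0.000345 + 0.00007) = 28.04 kip.
Vertical equilibrium: R_1 = ΣP − R_2 = 133.1 − 28.04 = 105 kip.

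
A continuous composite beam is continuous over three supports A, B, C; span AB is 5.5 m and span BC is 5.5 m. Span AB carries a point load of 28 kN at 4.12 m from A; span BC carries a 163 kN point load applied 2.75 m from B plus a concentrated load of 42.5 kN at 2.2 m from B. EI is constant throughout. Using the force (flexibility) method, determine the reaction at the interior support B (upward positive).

R_B = 171.3 kN

Insert a hinge at B; M_B is the redundant, and each span becomes simply supported.
Discontinuity in slope at B on the released structure — sum the simple-span end rotations:
  span AB: point load 28 at a = 4.12: Pab(L + a)/(6LEI) = 46.41/EI
  span BC: point load 163 at a = 2.75: Pab(L + b)/(6LEI) = 308.2/EI
  span BC: point load 42.5 at a = 2.2: Pab(L + b)/(6LEI) = 82.28/EI
  relative rotation θ_0 = (46.41 + 390.5)/EI = 436.9/EI
A unit hogging moment at B produces rotation L₁/(3EI) + L₂/(3EI) = 3.667/EI.
Compatibility: M_B·(L₁+L₂)/(3EI) = θ_0, giving M_B = 119.1 kN·m (hogging).
Span AB, ΣM about A with M_B applied at B: R_B^{AB}·5.5 = 115.4 + 119.1, so R_B^{AB} = 42.64 kN and R_A = 28 − 42.64 = -14.64 kN.
Span BC, ΣM about C: R_B^{BC}·5.5 = 588.5 + 119.1, so R_B^{BC} = 128.7 kN and R_C = 205.5 − 128.7 = 76.84 kN.
R_B = 42.64 + 128.7 = 171.3 kN.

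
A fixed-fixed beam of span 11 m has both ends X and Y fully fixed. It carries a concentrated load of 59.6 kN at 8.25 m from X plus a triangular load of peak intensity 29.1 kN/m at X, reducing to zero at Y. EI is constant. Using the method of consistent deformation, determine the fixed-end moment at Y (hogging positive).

M_Y = 209.6 kN·m

Take the two fixed-end moments M_X, M_Y as redundants; the released structure is the simple span XY.
End rotations of the released simple span under the applied load (×1/EI):
  at X: point load 59.6 at a = 8.25: Pab(L + b)/(6LEI) = 281.7/EI
  at Y: point load 59.6 at a = 8.25: Pab(L + a)/(6LEI) = 394.4/EI
  at X: triangular load, peak 29.1: w₀L³/(45EI) = 860.7/EI
  at Y: triangular load, peak 29.1: 7w₀L³/(360EI) = 753.1/EI
  θ_X0 = 1142/EI,  θ_Y0 = 1148/EI
Flexibility coefficients: a unit moment at one end gives L/(3EI) there and L/(6EI) at the far end, so f₁₁ = f₂₂ = 3.667/EI and f₁₂ = f₂₁ = 1.833/EI.
Compatibility — zero rotation at each built-in end:
  3.667 M_X + 1.833 M_Y = 1142
  1.833 M_X + 3.667 M_Y = 1148
Solving the pair gives M_X = 206.8 kN·m and M_Y = 209.6 kN·m (hogging).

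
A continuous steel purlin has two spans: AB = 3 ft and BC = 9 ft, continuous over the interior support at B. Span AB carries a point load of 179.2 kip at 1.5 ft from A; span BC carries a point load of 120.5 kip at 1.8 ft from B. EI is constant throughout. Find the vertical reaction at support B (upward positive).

R_B = 249.3 kip

Take M_B as the redundant. Released structure: two simple spans AB and BC with a hinge at B.
End slopes at the hinge B, treating each span as simply supported:
  span AB: point load 179.2 at a = 1.5: Pab(L + a)/(6LEI) = 100.8/EI
  span BC: point load 120.5 at a = 1.8: Pab(L + b)/(6LEI) = 468.5/EI
  relative rotation θ_0 = (100.8 + 468.5)/EI = 569.3/EI
A unit hogging moment at B produces rotation L₁/(3EI) + L₂/(3EI) = 4/EI.
Compatibility: M_B·(L₁+L₂)/(3EI) = θ_0, giving M_B = 142.3 kip·ft (hogging).
Span AB, ΣM about A with M_B applied at B: R_B^{AB}·3 = 268.8 + 142.3, so R_B^{AB} = 137 kip and R_A = 179.2 − 137 = 42.16 kip.
Span BC, ΣM about C: R_B^{BC}·9 = 867.6 + 142.3, so R_B^{BC} = 112.2 kip and R_C = 120.5 − 112.2 = 8.286 kip.
R_B = 137 + 112.2 = 249.3 kip.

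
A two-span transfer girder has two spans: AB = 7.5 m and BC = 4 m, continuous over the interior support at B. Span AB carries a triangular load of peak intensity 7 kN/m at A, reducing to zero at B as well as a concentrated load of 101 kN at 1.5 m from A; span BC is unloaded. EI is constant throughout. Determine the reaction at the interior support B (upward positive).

Take M_B as the redundant. Released structure: two simple spans AB and BC with a hinge at B.
Rotations at B on the released spans (each span's end-slope, ×1/EI):
  span AB: triangular load, peak 7: 7w₀L³/(360EI) = 57.42/EI
  span AB: point load 101 at a = 1.5: Pab(L + a)/(6LEI) = 181.8/EI
  relative rotation θ_0 = (239.2 + 0)/EI = 239.2/EI
A unit hogging moment at B produces rotation L₁/(3EI) + L₂/(3EI) = 3.833/EI.
Slope continuity at B: θ_0 = M_B·3.833/EI, so M_B = 239.2/3.833 = 62.41 kN·m (hogging).
Span AB, ΣM about A with M_B applied at B: R_B^{AB}·7.5 = 217.1 + 62.41, so R_B^{AB} = 37.27 kN and R_A = 127.2 − 37.27 = 89.98 kN.
Span BC, ΣM about C: R_B^{BC}·4 = 0 + 62.41, so R_B^{BC} = 15.6 kN and R_C = 0 − 15.6 = -15.6 kN.
R_B = 37.27 + 15.6 = 52.87 kN.

R_B = 52.87 kN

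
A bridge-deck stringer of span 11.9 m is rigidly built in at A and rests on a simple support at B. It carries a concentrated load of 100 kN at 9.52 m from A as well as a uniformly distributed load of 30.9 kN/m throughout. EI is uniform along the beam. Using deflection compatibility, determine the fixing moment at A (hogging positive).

M_A = 661.2 kN·m

Choose R_B as the redundant. The primary structure is the cantilever fixed at A.
Deflection at B on the released cantilever, summing each load's contribution:
  point load 100 at a = 9.52: Pa²(3L − a)/(6EI) = 39545/EI
  UDL 30.9: wL⁴/(8EI) = 77456/EI
  δ_0 = 117001/EI
Tip deflection under a unit load at B: L³/(3EI) = 561.7/EI.
The prop prevents deflection at B: R_B = δ_0/δ_{BB} = 117001/561.7 = 208.3 kN.
Moment equilibrium about A: M_A = Σ(load moments about A) − R_B·L = 3140 − 208.3×11.9 = 661.2 kN·m.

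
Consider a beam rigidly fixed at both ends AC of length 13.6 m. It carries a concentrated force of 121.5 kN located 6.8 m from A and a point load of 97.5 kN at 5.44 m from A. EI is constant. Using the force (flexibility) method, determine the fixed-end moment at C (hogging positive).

M_C = 333.8 kN·m

Take the two fixed-end moments M_A, M_C as redundants; the released structure is the simple span AC.
Simple-span end rotations at A and C under the given loads:
  at A: point load 121.5 at a = 6.8: Pab(L + b)/(6LEI) = 1405/EI
  at C: point load 121.5 at a = 6.8: Pab(L + a)/(6LEI) = 1405/EI
  at A: point load 97.5 at a = 5.44: Pab(L + b)/(6LEI) = 1154/EI
  at C: point load 97.5 at a = 5.44: Pab(L + a)/(6LEI) = 1010/EI
  θ_A0 = 2559/EI,  θ_C0 = 2414/EI
Flexibility coefficients: a unit moment at one end gives L/(3EI) there and L/(6EI) at the far end, so f₁₁ = f₂₂ = 4.533/EI and f₁₂ = f₂₁ = 2.267/EI.
Compatibility — zero rotation at each built-in end:
  4.533 M_A + 2.267 M_C = 2559
  2.267 M_A + 4.533 M_C = 2414
Solving the pair gives M_A = 397.5 kN·m and M_C = 333.8 kN·m (hogging).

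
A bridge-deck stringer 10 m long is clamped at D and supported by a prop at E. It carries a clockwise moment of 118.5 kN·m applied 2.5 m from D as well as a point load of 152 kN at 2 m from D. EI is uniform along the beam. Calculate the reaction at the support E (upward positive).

Release the roller at E. Primary structure: cantilever fixed at D.
Deflection at E on the released cantilever, summing each load's contribution:
  clockwise couple 118.5 at a = 2.5: M₀a(2L − a)/(2EI) = 2592/EI
  point load 152 at a = 2: Pa²(3L − a)/(6EI) = 2837/EI
  δ_0 = 5430/EI
Flexibility coefficient — unit upward force at E: δ_{EE} = L³/(3EI) = 333.3/EI.
The prop prevents deflection at E: R_E = δ_0/δ_{EE} = 5430/333.3 = 16.29 kN.

R_E = 16.29 kN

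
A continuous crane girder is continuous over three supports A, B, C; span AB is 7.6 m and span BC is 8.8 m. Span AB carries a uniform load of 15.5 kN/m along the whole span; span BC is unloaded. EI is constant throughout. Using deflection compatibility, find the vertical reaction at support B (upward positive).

R_B = 71.62 kN

Release continuity at B by inserting a hinge; the redundant is the internal moment M_B. The primary structure is two simply-supported spans AB and BC.
End slopes at the hinge B, treating each span as simply supported:
  span AB: UDL 15.5: wL³/(24EI) = 283.5/EI
  relative rotation θ_0 = (283.5 + 0)/EI = 283.5/EI
A unit hogging moment at B produces rotation L₁/(3EI) + L₂/(3EI) = 5.467/EI.
Slope continuity at B: θ_0 = M_B·5.467/EI, so M_B = 283.5/5.467 = 51.86 kN·m (hogging).
Span AB, ΣM about A with M_B applied at B: R_B^{AB}·7.6 = 447.6 + 51.86, so R_B^{AB} = 65.72 kN and R_A = 117.8 − 65.72 = 52.08 kN.
Span BC, ΣM about C: R_B^{BC}·8.8 = 0 + 51.86, so R_B^{BC} = 5.893 kN and R_C = 0 − 5.893 = -5.893 kN.
R_B = 65.72 + 5.893 = 71.62 kN.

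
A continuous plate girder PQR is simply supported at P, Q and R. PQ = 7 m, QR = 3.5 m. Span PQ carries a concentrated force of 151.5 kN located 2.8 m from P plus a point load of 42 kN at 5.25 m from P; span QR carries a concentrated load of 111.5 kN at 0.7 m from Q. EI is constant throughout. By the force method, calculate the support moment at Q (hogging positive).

Release continuity at Q by inserting a hinge; the redundant is the internal moment M_Q. The primary structure is two simply-supported spans PQ and QR.
Discontinuity in slope at Q on the released structure — sum the simple-span end rotations:
  span PQ: point load 151.5 at a = 2.8: Pab(L + a)/(6LEI) = 415.7/EI
  span PQ: point load 42 at a = 5.25: Pab(L + a)/(6LEI) = 112.5/EI
  span QR: point load 111.5 at a = 0.7: Pab(L + b)/(6LEI) = 65.56/EI
  relative rotation θ_0 = (528.3 + 65.56)/EI = 593.8/EI
A unit hogging moment at Q produces rotation L₁/(3EI) + L₂/(3EI) = 3.5/EI.
Slope continuity at Q: θ_0 = M_Q·3.5/EI, so M_Q = 593.8/3.5 = 169.7 kN·m (hogging).

M_Q = 169.7 kN·m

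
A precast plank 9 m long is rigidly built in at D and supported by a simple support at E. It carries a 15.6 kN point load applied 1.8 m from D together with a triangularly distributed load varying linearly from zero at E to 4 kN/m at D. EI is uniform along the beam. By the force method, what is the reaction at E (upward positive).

R_E = 4.474 kN

Release the roller at E. Primary structure: cantilever fixed at D.
Deflection at E on the released cantilever, summing each load's contribution:
  point load 15.6 at a = 1.8: Pa²(3L − a)/(6EI) = 212.3/EI
  triangular load, peak 4 at the fixed end: w₀L⁴/(30EI) = 874.8/EI
  δ_0 = 1087/EI
Flexibility coefficient — unit upward force at E: δ_{EE} = L³/(3EI) = 243/EI.
The prop prevents deflection at E: R_E = δ_0/δ_{EE} = 1087/243 = 4.474 kN.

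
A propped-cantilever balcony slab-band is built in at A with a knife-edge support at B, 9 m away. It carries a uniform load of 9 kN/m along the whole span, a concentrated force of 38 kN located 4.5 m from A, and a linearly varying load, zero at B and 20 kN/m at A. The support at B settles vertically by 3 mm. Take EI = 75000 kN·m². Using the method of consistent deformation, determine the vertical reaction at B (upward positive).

R_B = 59.32 kN

Choose R_B as the redundant. The primary structure is the cantilever fixed at A.
Deflection at B on the released cantilever, summing each load's contribution:
  UDL 9: wL⁴/(8EI) = 7381/EI
  point load 38 at a = 4.5: Pa²(3L − a)/(6EI) = 2886/EI
  triangular load, peak 20 at the fixed end: w₀L⁴/(30EI) = 4374/EI
  δ_0 = 14641/EI
Flexibility coefficient — unit upward force at B: δ_{BB} = L³/(3EI) = 243/EI.
With EI = 75000 kN·m²: δ_0 = 0.19521 m and δ_{BB} = 0.00324 m/kN.
Compatibility — the beam at B must follow the support down by 0.003 m: δ_0 − R_B·δ_{BB} = 0.003, so R_B = (0.19521 − 0.003)/0.00324 = 59.32 kN.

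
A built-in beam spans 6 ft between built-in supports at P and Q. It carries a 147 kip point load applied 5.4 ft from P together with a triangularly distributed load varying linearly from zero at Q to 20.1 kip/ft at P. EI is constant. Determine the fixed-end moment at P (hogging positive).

M_P = 44.12 kip·ft

Take the two fixed-end moments M_P, M_Q as redundants; the released structure is the simple span PQ.
End rotations of the released simple span under the applied load (×1/EI):
  at P: point load 147 at a = 5.4: Pab(L + b)/(6LEI) = 87.32/EI
  at Q: point load 147 at a = 5.4: Pab(L + a)/(6LEI) = 150.8/EI
  at P: triangular load, peak 20.1: w₀L³/(45EI) = 96.48/EI
  at Q: triangular load, peak 20.1: 7w₀L³/(360EI) = 84.42/EI
  θ_P0 = 183.8/EI,  θ_Q0 = 235.2/EI
Flexibility coefficients: a unit moment at one end gives L/(3EI) there and L/(6EI) at the far end, so f₁₁ = f₂₂ = 2/EI and f₁₂ = f₂₁ = 1/EI.
Compatibility — zero rotation at each built-in end:
  2 M_P + 1 M_Q = 183.8
  1 M_P + 2 M_Q = 235.2
Solving the pair gives M_P = 44.12 kip·ft and M_Q = 95.56 kip·ft (hogging).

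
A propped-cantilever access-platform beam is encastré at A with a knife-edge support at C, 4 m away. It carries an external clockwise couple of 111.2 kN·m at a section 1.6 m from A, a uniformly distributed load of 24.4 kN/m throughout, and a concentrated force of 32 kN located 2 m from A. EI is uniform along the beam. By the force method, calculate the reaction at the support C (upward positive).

Release the roller at C. Primary structure: cantilever fixed at A.
Deflection at C on the released cantilever, summing each load's contribution:
  clockwise couple 111.2 at a = 1.6: M₀a(2L − a)/(2EI) = 569.3/EI
  UDL 24.4: wL⁴/(8EI) = 780.8/EI
  point load 32 at a = 2: Pa²(3L − a)/(6EI) = 213.3/EI
  δ_0 = 1563/EI
Flexibility coefficient — unit upward force at C: δ_{CC} = L³/(3EI) = 21.33/EI.
The prop prevents deflection at C: R_C = δ_0/δ_{CC} = 1563/21.33 = 73.29 kN.

R_C = 73.29 kN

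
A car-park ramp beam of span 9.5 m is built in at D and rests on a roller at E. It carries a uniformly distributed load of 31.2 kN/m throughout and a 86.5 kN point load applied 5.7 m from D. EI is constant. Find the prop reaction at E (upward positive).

R_E = 148.5 kN

Take the reaction at E as the redundant and release it; the primary structure is a cantilever fixed at D.
Deflection at E on the released cantilever, summing each load's contribution:
  UDL 31.2: wL⁴/(8EI) = 31766/EI
  point load 86.5 at a = 5.7: Pa²(3L − a)/(6EI) = 10679/EI
  δ_0 = 42445/EI
Tip deflection under a unit load at E: L³/(3EI) = 285.8/EI.
The prop prevents deflection at E: R_E = δ_0/δ_{EE} = 42445/285.8 = 148.5 kN.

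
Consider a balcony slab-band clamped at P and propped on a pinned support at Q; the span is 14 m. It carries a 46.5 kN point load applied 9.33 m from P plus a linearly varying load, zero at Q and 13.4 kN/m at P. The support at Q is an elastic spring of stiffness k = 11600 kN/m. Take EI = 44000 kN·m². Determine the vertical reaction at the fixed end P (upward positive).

Release the roller at Q. Primary structure: cantilever fixed at P.
Deflection at Q on the released cantilever, summing each load's contribution:
  point load 46.5 at a = 9.33: Pa²(3L − a)/(6EI) = 22040/EI
  triangular load, peak 13.4 at the fixed end: w₀L⁴/(30EI) = 17159/EI
  δ_0 = 39199/EI
Tip deflection under a unit load at Q: L³/(3EI) = 914.7/EI.
With EI = 44000 kN·m²: δ_0 = 0.89089 m and δ_{QQ} = 0.020788 m/kN.
Compatibility — the spring shortens by R_Q/k under the reaction it provides: δ_0 − R_Q·δ_{QQ} = R_Q/k. With 1/k = 0.000086 m/kN, R_Q = δ_0 / (δ_{QQ} + 1/k) = 0.89089 / (0.020788 + 0.000086) = 42.68 kN.
Vertical equilibrium: R_P = ΣP − R_Q = 140.3 − 42.68 = 97.62 kN.

R_P = 97.62 kN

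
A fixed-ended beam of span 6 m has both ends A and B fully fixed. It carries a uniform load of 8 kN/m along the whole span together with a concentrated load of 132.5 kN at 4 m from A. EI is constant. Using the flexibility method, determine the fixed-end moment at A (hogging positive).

Release both end moments; the primary structure is a simply-supported span AB with redundants M_A and M_B.
End rotations of the released simple span under the applied load (×1/EI):
  at A: UDL 8: wL³/(24EI) = 72/EI
  at B: UDL 8: wL³/(24EI) = 72/EI
  at A: point load 132.5 at a = 4: Pab(L + b)/(6LEI) = 235.6/EI
  at B: point load 132.5 at a = 4: Pab(L + a)/(6LEI) = 294.4/EI
  θ_A0 = 307.6/EI,  θ_B0 = 366.4/EI
Flexibility coefficients: a unit moment at one end gives L/(3EI) there and L/(6EI) at the far end, so f₁₁ = f₂₂ = 2/EI and f₁₂ = f₂₁ = 1/EI.
Compatibility — zero rotation at each built-in end:
  2 M_A + 1 M_B = 307.6
  1 M_A + 2 M_B = 366.4
Solving the pair gives M_A = 82.89 kN·m and M_B = 141.8 kN·m (hogging).

M_A = 82.89 kN·m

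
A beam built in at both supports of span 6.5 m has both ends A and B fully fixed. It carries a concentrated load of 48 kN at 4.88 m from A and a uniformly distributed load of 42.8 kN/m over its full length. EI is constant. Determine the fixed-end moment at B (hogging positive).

Take the two fixed-end moments M_A, M_B as redundants; the released structure is the simple span AB.
Simple-span end rotations at A and B under the given loads:
  at A: point load 48 at a = 4.88: Pab(L + b)/(6LEI) = 79.01/EI
  at B: point load 48 at a = 4.88: Pab(L + a)/(6LEI) = 110.7/EI
  at A: UDL 42.8: wL³/(24EI) = 489.7/EI
  at B: UDL 42.8: wL³/(24EI) = 489.7/EI
  θ_A0 = 568.8/EI,  θ_B0 = 600.5/EI
Flexibility coefficients: a unit moment at one end gives L/(3EI) there and L/(6EI) at the far end, so f₁₁ = f₂₂ = 2.167/EI and f₁₂ = f₂₁ = 1.083/EI.
Compatibility — zero rotation at each built-in end:
  2.167 M_A + 1.083 M_B = 568.8
  1.083 M_A + 2.167 M_B = 600.5
Solving the pair gives M_A = 165.2 kN·m and M_B = 194.5 kN·m (hogging).

M_B = 194.5 kN·m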